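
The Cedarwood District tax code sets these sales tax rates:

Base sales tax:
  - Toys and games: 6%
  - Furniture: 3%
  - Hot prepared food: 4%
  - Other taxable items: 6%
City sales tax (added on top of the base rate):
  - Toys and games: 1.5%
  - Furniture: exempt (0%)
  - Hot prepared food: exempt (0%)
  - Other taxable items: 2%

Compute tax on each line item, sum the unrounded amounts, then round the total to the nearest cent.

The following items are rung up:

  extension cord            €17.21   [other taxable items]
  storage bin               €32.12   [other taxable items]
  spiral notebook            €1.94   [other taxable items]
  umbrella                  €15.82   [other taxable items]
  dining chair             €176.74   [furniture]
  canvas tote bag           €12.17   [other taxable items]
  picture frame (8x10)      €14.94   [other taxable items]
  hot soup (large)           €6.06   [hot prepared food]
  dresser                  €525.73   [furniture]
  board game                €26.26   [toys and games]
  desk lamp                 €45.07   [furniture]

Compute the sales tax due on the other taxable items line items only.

€7.54

Extension cord €17.21: other taxable items → 6% + 2% city = 8% → €1.3768
Storage bin €32.12: other taxable items → 6% + 2% city = 8% → €2.5696
Spiral notebook €1.94: other taxable items → 6% + 2% city = 8% → €0.1552
Umbrella €15.82: other taxable items → 6% + 2% city = 8% → €1.2656
Canvas tote bag €12.17: other taxable items → 6% + 2% city = 8% → €0.9736
Picture frame (8x10) €14.94: other taxable items → 6% + 2% city = 8% → €1.1952
Tax on other taxable items: unrounded sum = €7.536 → €7.54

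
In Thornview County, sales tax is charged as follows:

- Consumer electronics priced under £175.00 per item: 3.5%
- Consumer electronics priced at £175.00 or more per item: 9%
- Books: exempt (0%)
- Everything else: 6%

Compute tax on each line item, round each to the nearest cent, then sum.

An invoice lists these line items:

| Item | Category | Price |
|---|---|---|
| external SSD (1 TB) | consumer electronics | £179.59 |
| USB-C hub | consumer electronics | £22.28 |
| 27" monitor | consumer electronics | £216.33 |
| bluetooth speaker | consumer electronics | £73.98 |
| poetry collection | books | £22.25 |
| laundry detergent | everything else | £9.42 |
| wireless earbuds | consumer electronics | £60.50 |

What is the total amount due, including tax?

£626.04

External SSD (1 TB) £179.59: consumer electronics, £175.00 or more → 9% → £16.16
USB-C hub £22.28: consumer electronics, under £175.00 → 3.5% → £0.78
27" monitor £216.33: consumer electronics, £175.00 or more → 9% → £19.47
Bluetooth speaker £73.98: consumer electronics, under £175.00 → 3.5% → £2.59
Poetry collection £22.25: books → 0% → £0.00
Laundry detergent £9.42: everything else → 6% → £0.57
Wireless earbuds £60.50: consumer electronics, under £175.00 → 3.5% → £2.12
Subtotal = £584.35; tax = £41.69; total due = £626.04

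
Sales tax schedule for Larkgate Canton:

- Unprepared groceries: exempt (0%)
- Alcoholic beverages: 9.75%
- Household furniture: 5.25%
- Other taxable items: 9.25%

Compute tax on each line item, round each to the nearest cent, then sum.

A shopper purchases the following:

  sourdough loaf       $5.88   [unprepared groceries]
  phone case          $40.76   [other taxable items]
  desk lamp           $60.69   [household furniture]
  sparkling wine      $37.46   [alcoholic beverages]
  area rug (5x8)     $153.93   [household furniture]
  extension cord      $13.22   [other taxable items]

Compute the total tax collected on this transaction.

Sourdough loaf $5.88: unprepared groceries → 0% → $0.00
Phone case $40.76: other taxable items → 9.25% → $3.77
Desk lamp $60.69: household furniture → 5.25% → $3.19
Sparkling wine $37.46: alcoholic beverages → 9.75% → $3.65
Area rug (5x8) $153.93: household furniture → 5.25% → $8.08
Extension cord $13.22: other taxable items → 9.25% → $1.22
Total tax = $3.77 + $3.19 + $3.65 + $8.08 + $1.22 = $19.91

$19.91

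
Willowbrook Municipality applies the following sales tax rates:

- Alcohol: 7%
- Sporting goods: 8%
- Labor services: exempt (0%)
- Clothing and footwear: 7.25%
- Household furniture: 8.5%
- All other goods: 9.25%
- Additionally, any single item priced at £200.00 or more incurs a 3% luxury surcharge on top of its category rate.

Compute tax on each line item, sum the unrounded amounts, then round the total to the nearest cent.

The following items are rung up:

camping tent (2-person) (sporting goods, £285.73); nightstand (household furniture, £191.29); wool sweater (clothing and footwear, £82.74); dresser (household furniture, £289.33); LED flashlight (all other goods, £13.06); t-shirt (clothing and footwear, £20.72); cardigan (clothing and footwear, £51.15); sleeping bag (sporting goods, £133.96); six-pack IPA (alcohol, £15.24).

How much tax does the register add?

£105.16

Camping tent (2-person) £285.73: sporting goods → 8% + 3% surcharge = 11% → £31.4303
Nightstand £191.29: household furniture → 8.5% → £16.25965
Wool sweater £82.74: clothing and footwear → 7.25% → £5.99865
Dresser £289.33: household furniture → 8.5% + 3% surcharge = 11.5% → £33.27295
LED flashlight £13.06: all other goods → 9.25% → £1.20805
T-shirt £20.72: clothing and footwear → 7.25% → £1.5022
Cardigan £51.15: clothing and footwear → 7.25% → £3.708375
Sleeping bag £133.96: sporting goods → 8% → £10.7168
Six-pack IPA £15.24: alcohol → 7% → £1.0668
Unrounded tax sum = £105.163775 → £105.16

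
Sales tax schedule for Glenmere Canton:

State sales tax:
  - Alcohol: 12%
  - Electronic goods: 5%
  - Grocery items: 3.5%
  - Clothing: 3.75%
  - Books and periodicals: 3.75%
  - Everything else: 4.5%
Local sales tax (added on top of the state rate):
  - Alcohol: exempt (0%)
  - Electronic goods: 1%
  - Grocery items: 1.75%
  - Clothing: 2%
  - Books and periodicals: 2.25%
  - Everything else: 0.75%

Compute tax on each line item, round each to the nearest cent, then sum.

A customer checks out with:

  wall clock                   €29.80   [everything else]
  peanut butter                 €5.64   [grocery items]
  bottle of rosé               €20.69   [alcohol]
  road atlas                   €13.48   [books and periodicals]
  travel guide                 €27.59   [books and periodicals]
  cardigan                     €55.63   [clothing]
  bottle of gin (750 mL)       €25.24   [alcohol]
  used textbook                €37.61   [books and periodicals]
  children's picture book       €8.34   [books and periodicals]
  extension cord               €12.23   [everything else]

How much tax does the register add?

€16.44

Wall clock €29.80: everything else → 4.5% + 0.75% local = 5.25% → €1.56
Peanut butter €5.64: grocery items → 3.5% + 1.75% local = 5.25% → €0.30
Bottle of rosé €20.69: alcohol → 12% + 0% local = 12% → €2.48
Road atlas €13.48: books and periodicals → 3.75% + 2.25% local = 6% → €0.81
Travel guide €27.59: books and periodicals → 3.75% + 2.25% local = 6% → €1.66
Cardigan €55.63: clothing → 3.75% + 2% local = 5.75% → €3.20
Bottle of gin (750 mL) €25.24: alcohol → 12% + 0% local = 12% → €3.03
Used textbook €37.61: books and periodicals → 3.75% + 2.25% local = 6% → €2.26
Children's picture book €8.34: books and periodicals → 3.75% + 2.25% local = 6% → €0.50
Extension cord €12.23: everything else → 4.5% + 0.75% local = 5.25% → €0.64
Total tax = €1.56 + €0.30 + €2.48 + €0.81 + €1.66 + €3.20 + €3.03 + €2.26 + €0.50 + €0.64 = €16.44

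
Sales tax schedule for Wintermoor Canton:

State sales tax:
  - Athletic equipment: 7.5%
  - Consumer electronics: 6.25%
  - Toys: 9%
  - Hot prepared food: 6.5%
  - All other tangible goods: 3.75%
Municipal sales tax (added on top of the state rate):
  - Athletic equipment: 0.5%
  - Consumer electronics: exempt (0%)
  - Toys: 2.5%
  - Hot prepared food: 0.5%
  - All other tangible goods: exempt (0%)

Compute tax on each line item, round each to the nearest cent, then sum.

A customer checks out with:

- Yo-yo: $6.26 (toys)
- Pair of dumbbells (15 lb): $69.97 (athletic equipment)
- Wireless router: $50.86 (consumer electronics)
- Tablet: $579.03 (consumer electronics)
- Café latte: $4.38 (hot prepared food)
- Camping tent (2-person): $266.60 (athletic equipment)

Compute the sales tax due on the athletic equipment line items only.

Pair of dumbbells (15 lb) $69.97: athletic equipment → 7.5% + 0.5% municipal = 8% → $5.60
Camping tent (2-person) $266.60: athletic equipment → 7.5% + 0.5% municipal = 8% → $21.33
Tax on athletic equipment = $5.60 + $21.33 = $26.93

$26.93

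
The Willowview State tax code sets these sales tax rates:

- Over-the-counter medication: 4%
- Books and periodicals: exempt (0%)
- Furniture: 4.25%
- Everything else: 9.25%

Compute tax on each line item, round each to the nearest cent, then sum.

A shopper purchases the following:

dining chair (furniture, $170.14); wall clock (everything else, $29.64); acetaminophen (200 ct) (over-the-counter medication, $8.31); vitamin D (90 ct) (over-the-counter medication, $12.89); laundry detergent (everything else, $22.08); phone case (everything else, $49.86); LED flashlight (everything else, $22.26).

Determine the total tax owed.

Dining chair $170.14: furniture → 4.25% → $7.23
Wall clock $29.64: everything else → 9.25% → $2.74
Acetaminophen (200 ct) $8.31: over-the-counter medication → 4% → $0.33
Vitamin D (90 ct) $12.89: over-the-counter medication → 4% → $0.52
Laundry detergent $22.08: everything else → 9.25% → $2.04
Phone case $49.86: everything else → 9.25% → $4.61
LED flashlight $22.26: everything else → 9.25% → $2.06
Total tax = $7.23 + $2.74 + $0.33 + $0.52 + $2.04 + $4.61 + $2.06 = $19.53

$19.53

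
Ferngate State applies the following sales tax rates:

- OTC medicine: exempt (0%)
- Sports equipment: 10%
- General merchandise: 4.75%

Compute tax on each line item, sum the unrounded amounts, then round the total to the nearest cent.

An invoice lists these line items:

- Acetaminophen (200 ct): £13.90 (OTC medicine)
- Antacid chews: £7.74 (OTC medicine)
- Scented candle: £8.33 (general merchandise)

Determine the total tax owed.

£0.40

Acetaminophen (200 ct) £13.90: OTC medicine → 0% → £0.00
Antacid chews £7.74: OTC medicine → 0% → £0.00
Scented candle £8.33: general merchandise → 4.75% → £0.395675
Unrounded tax sum = £0.395675 → £0.40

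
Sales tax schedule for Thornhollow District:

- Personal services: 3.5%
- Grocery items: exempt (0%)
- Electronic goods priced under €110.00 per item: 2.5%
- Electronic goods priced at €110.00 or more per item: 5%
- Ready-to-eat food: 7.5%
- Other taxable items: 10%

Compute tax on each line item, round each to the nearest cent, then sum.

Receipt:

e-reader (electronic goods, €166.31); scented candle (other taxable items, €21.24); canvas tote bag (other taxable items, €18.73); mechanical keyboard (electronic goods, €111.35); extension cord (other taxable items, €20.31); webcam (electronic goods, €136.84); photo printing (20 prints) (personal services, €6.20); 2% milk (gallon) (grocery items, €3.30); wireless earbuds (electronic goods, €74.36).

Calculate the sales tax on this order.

€28.83

E-reader €166.31: electronic goods, €110.00 or more → 5% → €8.32
Scented candle €21.24: other taxable items → 10% → €2.12
Canvas tote bag €18.73: other taxable items → 10% → €1.87
Mechanical keyboard €111.35: electronic goods, €110.00 or more → 5% → €5.57
Extension cord €20.31: other taxable items → 10% → €2.03
Webcam €136.84: electronic goods, €110.00 or more → 5% → €6.84
Photo printing (20 prints) €6.20: personal services → 3.5% → €0.22
2% milk (gallon) €3.30: grocery items → 0% → €0.00
Wireless earbuds €74.36: electronic goods, under €110.00 → 2.5% → €1.86
Total tax = €8.32 + €2.12 + €1.87 + €5.57 + €2.03 + €6.84 + €0.22 + €1.86 = €28.83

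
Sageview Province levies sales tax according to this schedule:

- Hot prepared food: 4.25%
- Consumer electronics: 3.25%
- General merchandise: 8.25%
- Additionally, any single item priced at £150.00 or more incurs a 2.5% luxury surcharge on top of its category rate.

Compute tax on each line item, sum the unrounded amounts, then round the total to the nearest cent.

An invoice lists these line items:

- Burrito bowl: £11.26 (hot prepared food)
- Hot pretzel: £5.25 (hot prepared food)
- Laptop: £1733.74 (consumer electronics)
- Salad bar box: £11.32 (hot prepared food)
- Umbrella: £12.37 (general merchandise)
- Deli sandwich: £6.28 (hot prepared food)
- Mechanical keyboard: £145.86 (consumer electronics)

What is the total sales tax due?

Burrito bowl £11.26: hot prepared food → 4.25% → £0.47855
Hot pretzel £5.25: hot prepared food → 4.25% → £0.223125
Laptop £1733.74: consumer electronics → 3.25% + 2.5% surcharge = 5.75% → £99.69005
Salad bar box £11.32: hot prepared food → 4.25% → £0.4811
Umbrella £12.37: general merchandise → 8.25% → £1.020525
Deli sandwich £6.28: hot prepared food → 4.25% → £0.2669
Mechanical keyboard £145.86: consumer electronics → 3.25% → £4.74045
Unrounded tax sum = £106.9007 → £106.90

£106.90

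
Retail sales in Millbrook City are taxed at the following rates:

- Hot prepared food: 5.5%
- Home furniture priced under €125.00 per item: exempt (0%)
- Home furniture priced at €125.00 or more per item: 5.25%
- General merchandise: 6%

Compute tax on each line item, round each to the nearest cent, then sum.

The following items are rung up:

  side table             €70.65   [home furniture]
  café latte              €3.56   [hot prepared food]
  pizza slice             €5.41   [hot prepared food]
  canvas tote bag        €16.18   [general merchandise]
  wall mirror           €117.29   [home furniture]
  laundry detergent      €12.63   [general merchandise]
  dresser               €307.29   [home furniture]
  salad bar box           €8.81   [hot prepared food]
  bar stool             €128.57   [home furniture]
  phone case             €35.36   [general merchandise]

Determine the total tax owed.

€27.71

Side table €70.65: home furniture, under €125.00 → 0% → €0.00
Café latte €3.56: hot prepared food → 5.5% → €0.20
Pizza slice €5.41: hot prepared food → 5.5% → €0.30
Canvas tote bag €16.18: general merchandise → 6% → €0.97
Wall mirror €117.29: home furniture, under €125.00 → 0% → €0.00
Laundry detergent €12.63: general merchandise → 6% → €0.76
Dresser €307.29: home furniture, €125.00 or more → 5.25% → €16.13
Salad bar box €8.81: hot prepared food → 5.5% → €0.48
Bar stool €128.57: home furniture, €125.00 or more → 5.25% → €6.75
Phone case €35.36: general merchandise → 6% → €2.12
Total tax = €0.20 + €0.30 + €0.97 + €0.76 + €16.13 + €0.48 + €6.75 + €2.12 = €27.71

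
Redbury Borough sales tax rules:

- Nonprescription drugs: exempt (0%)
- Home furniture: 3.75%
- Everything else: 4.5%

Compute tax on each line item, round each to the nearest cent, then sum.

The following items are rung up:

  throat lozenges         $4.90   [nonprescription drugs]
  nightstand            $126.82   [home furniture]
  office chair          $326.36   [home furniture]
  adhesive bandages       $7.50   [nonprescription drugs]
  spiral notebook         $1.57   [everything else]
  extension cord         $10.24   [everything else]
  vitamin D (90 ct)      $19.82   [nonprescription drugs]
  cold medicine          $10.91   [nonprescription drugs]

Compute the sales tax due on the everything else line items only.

$0.53

Spiral notebook $1.57: everything else → 4.5% → $0.07
Extension cord $10.24: everything else → 4.5% → $0.46
Tax on everything else = $0.07 + $0.46 = $0.53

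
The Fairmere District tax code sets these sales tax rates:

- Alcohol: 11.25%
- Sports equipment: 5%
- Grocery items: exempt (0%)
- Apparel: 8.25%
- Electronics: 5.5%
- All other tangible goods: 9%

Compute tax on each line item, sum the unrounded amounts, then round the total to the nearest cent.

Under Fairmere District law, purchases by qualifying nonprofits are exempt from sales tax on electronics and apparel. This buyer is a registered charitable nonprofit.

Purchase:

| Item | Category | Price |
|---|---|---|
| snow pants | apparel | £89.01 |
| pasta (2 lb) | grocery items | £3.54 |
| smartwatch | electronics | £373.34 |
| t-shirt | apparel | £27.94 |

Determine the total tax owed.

£0.00

Snow pants £89.01: apparel, buyer-exempt → 0% → £0.00
Pasta (2 lb) £3.54: grocery items → 0% → £0.00
Smartwatch £373.34: electronics, buyer-exempt → 0% → £0.00
T-shirt £27.94: apparel, buyer-exempt → 0% → £0.00
Unrounded tax sum = £0.00 → £0.00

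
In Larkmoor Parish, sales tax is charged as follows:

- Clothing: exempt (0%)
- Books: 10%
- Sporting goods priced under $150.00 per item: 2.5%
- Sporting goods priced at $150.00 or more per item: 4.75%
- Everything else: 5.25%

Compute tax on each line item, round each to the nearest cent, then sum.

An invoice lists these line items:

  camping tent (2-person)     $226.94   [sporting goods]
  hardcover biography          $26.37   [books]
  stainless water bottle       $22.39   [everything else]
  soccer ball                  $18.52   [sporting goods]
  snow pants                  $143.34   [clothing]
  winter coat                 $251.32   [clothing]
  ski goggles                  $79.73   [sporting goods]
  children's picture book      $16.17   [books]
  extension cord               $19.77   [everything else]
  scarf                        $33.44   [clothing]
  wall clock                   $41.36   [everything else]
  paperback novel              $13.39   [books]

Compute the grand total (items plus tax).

Camping tent (2-person) $226.94: sporting goods, $150.00 or more → 4.75% → $10.78
Hardcover biography $26.37: books → 10% → $2.64
Stainless water bottle $22.39: everything else → 5.25% → $1.18
Soccer ball $18.52: sporting goods, under $150.00 → 2.5% → $0.46
Snow pants $143.34: clothing → 0% → $0.00
Winter coat $251.32: clothing → 0% → $0.00
Ski goggles $79.73: sporting goods, under $150.00 → 2.5% → $1.99
Children's picture book $16.17: books → 10% → $1.62
Extension cord $19.77: everything else → 5.25% → $1.04
Scarf $33.44: clothing → 0% → $0.00
Wall clock $41.36: everything else → 5.25% → $2.17
Paperback novel $13.39: books → 10% → $1.34
Subtotal = $892.74; tax = $23.22; total due = $915.96

$915.96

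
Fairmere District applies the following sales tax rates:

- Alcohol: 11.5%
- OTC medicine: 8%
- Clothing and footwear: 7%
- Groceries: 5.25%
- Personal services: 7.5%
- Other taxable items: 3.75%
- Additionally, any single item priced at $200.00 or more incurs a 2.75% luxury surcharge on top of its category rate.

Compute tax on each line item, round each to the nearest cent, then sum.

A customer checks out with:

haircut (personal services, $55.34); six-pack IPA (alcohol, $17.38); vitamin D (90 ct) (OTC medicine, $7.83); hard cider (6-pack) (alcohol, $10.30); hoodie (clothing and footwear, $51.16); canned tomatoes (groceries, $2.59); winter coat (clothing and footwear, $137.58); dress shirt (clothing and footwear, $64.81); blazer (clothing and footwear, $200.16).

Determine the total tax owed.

$45.37

Haircut $55.34: personal services → 7.5% → $4.15
Six-pack IPA $17.38: alcohol → 11.5% → $2.00
Vitamin D (90 ct) $7.83: OTC medicine → 8% → $0.63
Hard cider (6-pack) $10.30: alcohol → 11.5% → $1.18
Hoodie $51.16: clothing and footwear → 7% → $3.58
Canned tomatoes $2.59: groceries → 5.25% → $0.14
Winter coat $137.58: clothing and footwear → 7% → $9.63
Dress shirt $64.81: clothing and footwear → 7% → $4.54
Blazer $200.16: clothing and footwear → 7% + 2.75% surcharge = 9.75% → $19.52
Total tax = $4.15 + $2.00 + $0.63 + $1.18 + $3.58 + $0.14 + $9.63 + $4.54 + $19.52 = $45.37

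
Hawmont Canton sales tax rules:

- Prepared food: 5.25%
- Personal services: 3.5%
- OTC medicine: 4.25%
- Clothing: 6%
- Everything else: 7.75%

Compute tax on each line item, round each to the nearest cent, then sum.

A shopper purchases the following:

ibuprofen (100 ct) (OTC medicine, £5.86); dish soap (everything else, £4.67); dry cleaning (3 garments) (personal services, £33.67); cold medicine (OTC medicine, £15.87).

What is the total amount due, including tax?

£62.53

Ibuprofen (100 ct) £5.86: OTC medicine → 4.25% → £0.25
Dish soap £4.67: everything else → 7.75% → £0.36
Dry cleaning (3 garments) £33.67: personal services → 3.5% → £1.18
Cold medicine £15.87: OTC medicine → 4.25% → £0.67
Subtotal = £60.07; tax = £2.46; total due = £62.53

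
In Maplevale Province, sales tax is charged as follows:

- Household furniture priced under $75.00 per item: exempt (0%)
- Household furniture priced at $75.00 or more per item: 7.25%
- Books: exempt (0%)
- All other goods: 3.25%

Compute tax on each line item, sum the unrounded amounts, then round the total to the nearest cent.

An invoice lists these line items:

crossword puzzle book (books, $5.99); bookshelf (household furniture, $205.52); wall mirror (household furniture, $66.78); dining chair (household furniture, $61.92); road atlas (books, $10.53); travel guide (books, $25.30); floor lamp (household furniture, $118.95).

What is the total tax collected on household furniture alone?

$23.52

Bookshelf $205.52: household furniture, $75.00 or more → 7.25% → $14.9002
Wall mirror $66.78: household furniture, under $75.00 → 0% → $0.00
Dining chair $61.92: household furniture, under $75.00 → 0% → $0.00
Floor lamp $118.95: household furniture, $75.00 or more → 7.25% → $8.623875
Tax on household furniture: unrounded sum = $23.524075 → $23.52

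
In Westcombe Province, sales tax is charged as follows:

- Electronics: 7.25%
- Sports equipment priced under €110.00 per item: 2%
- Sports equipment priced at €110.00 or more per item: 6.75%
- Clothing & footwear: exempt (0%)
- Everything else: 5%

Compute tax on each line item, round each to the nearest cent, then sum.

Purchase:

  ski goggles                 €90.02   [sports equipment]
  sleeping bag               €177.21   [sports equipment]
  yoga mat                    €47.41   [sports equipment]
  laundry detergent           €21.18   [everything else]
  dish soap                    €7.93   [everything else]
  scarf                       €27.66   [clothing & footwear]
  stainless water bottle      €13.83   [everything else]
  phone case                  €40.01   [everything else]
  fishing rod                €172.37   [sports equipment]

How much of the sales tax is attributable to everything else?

€4.15

Laundry detergent €21.18: everything else → 5% → €1.06
Dish soap €7.93: everything else → 5% → €0.40
Stainless water bottle €13.83: everything else → 5% → €0.69
Phone case €40.01: everything else → 5% → €2.00
Tax on everything else = €1.06 + €0.40 + €0.69 + €2.00 = €4.15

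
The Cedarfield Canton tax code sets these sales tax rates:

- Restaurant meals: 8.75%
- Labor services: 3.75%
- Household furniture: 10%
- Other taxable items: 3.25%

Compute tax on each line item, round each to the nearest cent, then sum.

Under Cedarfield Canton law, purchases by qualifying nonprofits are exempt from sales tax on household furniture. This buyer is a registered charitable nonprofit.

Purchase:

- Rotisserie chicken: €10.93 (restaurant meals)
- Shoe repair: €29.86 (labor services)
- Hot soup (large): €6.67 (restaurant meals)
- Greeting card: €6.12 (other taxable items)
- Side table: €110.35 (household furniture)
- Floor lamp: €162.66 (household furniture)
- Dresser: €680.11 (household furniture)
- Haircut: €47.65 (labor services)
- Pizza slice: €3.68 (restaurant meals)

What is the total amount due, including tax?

€1063.00

Rotisserie chicken €10.93: restaurant meals → 8.75% → €0.96
Shoe repair €29.86: labor services → 3.75% → €1.12
Hot soup (large) €6.67: restaurant meals → 8.75% → €0.58
Greeting card €6.12: other taxable items → 3.25% → €0.20
Side table €110.35: household furniture, buyer-exempt → 0% → €0.00
Floor lamp €162.66: household furniture, buyer-exempt → 0% → €0.00
Dresser €680.11: household furniture, buyer-exempt → 0% → €0.00
Haircut €47.65: labor services → 3.75% → €1.79
Pizza slice €3.68: restaurant meals → 8.75% → €0.32
Subtotal = €1058.03; tax = €4.97; total due = €1063.00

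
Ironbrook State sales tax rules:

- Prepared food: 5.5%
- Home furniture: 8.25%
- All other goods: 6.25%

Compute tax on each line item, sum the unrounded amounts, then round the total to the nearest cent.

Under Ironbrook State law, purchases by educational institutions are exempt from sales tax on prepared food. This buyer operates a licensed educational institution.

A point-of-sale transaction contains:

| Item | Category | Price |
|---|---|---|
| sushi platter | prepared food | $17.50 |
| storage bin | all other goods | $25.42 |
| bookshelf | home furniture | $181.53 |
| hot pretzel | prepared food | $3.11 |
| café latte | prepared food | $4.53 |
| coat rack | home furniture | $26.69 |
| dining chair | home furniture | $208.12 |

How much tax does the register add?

$35.94

Sushi platter $17.50: prepared food, buyer-exempt → 0% → $0.00
Storage bin $25.42: all other goods → 6.25% → $1.58875
Bookshelf $181.53: home furniture → 8.25% → $14.976225
Hot pretzel $3.11: prepared food, buyer-exempt → 0% → $0.00
Café latte $4.53: prepared food, buyer-exempt → 0% → $0.00
Coat rack $26.69: home furniture → 8.25% → $2.201925
Dining chair $208.12: home furniture → 8.25% → $17.1699
Unrounded tax sum = $35.9368 → $35.94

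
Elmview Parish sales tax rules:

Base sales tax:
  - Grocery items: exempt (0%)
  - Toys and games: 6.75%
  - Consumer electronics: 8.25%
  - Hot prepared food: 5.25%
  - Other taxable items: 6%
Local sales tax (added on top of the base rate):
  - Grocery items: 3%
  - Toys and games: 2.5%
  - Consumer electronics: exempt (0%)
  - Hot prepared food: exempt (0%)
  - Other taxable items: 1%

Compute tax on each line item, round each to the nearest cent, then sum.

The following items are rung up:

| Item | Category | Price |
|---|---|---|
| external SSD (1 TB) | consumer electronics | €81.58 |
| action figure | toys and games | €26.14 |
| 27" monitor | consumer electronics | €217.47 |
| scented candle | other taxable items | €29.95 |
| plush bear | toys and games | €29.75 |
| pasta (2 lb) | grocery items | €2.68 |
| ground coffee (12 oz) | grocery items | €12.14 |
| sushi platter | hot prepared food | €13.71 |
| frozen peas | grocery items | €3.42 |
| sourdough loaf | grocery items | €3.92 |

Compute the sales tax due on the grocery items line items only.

€0.66

Pasta (2 lb) €2.68: grocery items → 0% + 3% local = 3% → €0.08
Ground coffee (12 oz) €12.14: grocery items → 0% + 3% local = 3% → €0.36
Frozen peas €3.42: grocery items → 0% + 3% local = 3% → €0.10
Sourdough loaf €3.92: grocery items → 0% + 3% local = 3% → €0.12
Tax on grocery items = €0.08 + €0.36 + €0.10 + €0.12 = €0.66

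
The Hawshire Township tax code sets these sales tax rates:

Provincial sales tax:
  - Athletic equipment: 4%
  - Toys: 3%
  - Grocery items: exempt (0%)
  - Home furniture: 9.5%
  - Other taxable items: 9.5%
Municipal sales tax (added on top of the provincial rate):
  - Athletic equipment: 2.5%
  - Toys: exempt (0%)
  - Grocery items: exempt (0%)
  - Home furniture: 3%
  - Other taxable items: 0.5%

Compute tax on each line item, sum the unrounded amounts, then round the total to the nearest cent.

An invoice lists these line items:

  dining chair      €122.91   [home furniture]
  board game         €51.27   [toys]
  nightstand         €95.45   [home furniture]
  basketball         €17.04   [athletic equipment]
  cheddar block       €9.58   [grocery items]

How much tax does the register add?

€29.94

Dining chair €122.91: home furniture → 9.5% + 3% municipal = 12.5% → €15.36375
Board game €51.27: toys → 3% + 0% municipal = 3% → €1.5381
Nightstand €95.45: home furniture → 9.5% + 3% municipal = 12.5% → €11.93125
Basketball €17.04: athletic equipment → 4% + 2.5% municipal = 6.5% → €1.1076
Cheddar block €9.58: grocery items → 0% + 0% municipal = 0% → €0.00
Unrounded tax sum = €29.9407 → €29.94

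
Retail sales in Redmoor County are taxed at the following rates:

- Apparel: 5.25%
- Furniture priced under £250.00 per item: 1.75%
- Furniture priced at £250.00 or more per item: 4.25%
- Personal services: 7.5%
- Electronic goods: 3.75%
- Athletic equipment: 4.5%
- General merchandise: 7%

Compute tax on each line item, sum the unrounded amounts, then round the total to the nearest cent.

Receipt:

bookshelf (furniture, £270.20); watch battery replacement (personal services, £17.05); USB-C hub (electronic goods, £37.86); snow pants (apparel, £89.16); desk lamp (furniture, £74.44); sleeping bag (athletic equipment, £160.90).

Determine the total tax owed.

£27.41

Bookshelf £270.20: furniture, £250.00 or more → 4.25% → £11.4835
Watch battery replacement £17.05: personal services → 7.5% → £1.27875
USB-C hub £37.86: electronic goods → 3.75% → £1.41975
Snow pants £89.16: apparel → 5.25% → £4.6809
Desk lamp £74.44: furniture, under £250.00 → 1.75% → £1.3027
Sleeping bag £160.90: athletic equipment → 4.5% → £7.2405
Unrounded tax sum = £27.4061 → £27.41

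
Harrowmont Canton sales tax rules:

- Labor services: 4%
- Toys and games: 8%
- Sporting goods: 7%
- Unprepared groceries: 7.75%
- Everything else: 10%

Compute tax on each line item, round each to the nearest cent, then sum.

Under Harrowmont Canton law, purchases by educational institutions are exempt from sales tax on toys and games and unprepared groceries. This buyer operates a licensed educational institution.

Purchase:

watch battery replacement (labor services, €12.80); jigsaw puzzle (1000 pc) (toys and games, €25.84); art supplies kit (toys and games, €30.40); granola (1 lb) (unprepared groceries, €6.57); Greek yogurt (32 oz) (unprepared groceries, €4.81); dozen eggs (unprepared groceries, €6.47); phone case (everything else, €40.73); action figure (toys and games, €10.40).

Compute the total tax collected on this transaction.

Watch battery replacement €12.80: labor services → 4% → €0.51
Jigsaw puzzle (1000 pc) €25.84: toys and games, buyer-exempt → 0% → €0.00
Art supplies kit €30.40: toys and games, buyer-exempt → 0% → €0.00
Granola (1 lb) €6.57: unprepared groceries, buyer-exempt → 0% → €0.00
Greek yogurt (32 oz) €4.81: unprepared groceries, buyer-exempt → 0% → €0.00
Dozen eggs €6.47: unprepared groceries, buyer-exempt → 0% → €0.00
Phone case €40.73: everything else → 10% → €4.07
Action figure €10.40: toys and games, buyer-exempt → 0% → €0.00
Total tax = €0.51 + €4.07 = €4.58

€4.58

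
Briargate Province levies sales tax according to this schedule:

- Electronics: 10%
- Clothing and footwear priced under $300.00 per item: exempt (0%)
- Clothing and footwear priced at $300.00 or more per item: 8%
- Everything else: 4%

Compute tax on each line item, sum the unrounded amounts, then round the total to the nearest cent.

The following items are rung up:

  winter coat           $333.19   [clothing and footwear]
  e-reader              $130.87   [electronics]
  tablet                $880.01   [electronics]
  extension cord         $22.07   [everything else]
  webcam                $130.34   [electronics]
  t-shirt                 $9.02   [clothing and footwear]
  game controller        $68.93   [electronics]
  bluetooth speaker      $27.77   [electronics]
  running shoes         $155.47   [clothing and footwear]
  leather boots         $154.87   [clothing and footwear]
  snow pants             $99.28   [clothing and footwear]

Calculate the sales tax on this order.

Winter coat $333.19: clothing and footwear, $300.00 or more → 8% → $26.6552
E-reader $130.87: electronics → 10% → $13.087
Tablet $880.01: electronics → 10% → $88.001
Extension cord $22.07: everything else → 4% → $0.8828
Webcam $130.34: electronics → 10% → $13.034
T-shirt $9.02: clothing and footwear, under $300.00 → 0% → $0.00
Game controller $68.93: electronics → 10% → $6.893
Bluetooth speaker $27.77: electronics → 10% → $2.777
Running shoes $155.47: clothing and footwear, under $300.00 → 0% → $0.00
Leather boots $154.87: clothing and footwear, under $300.00 → 0% → $0.00
Snow pants $99.28: clothing and footwear, under $300.00 → 0% → $0.00
Unrounded tax sum = $151.33 → $151.33

$151.33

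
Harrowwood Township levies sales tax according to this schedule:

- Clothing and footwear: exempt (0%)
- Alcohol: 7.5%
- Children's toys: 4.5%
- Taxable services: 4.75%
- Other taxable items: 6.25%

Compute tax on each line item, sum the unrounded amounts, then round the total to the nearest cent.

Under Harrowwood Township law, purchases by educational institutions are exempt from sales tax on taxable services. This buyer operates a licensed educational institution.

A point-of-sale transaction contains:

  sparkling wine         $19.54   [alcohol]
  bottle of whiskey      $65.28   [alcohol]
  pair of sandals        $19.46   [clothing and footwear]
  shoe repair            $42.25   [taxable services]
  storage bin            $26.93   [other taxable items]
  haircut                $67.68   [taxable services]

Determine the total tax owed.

$8.04

Sparkling wine $19.54: alcohol → 7.5% → $1.4655
Bottle of whiskey $65.28: alcohol → 7.5% → $4.896
Pair of sandals $19.46: clothing and footwear → 0% → $0.00
Shoe repair $42.25: taxable services, buyer-exempt → 0% → $0.00
Storage bin $26.93: other taxable items → 6.25% → $1.683125
Haircut $67.68: taxable services, buyer-exempt → 0% → $0.00
Unrounded tax sum = $8.044625 → $8.04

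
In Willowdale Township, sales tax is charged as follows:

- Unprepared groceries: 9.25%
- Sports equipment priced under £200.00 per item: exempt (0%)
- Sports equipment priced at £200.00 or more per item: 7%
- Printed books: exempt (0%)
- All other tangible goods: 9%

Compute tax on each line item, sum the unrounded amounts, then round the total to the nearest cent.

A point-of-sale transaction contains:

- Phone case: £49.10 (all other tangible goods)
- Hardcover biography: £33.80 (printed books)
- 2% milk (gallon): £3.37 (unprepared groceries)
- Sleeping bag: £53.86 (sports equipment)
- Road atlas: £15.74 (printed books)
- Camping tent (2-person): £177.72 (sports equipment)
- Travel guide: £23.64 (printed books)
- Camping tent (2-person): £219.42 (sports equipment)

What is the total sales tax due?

Phone case £49.10: all other tangible goods → 9% → £4.419
Hardcover biography £33.80: printed books → 0% → £0.00
2% milk (gallon) £3.37: unprepared groceries → 9.25% → £0.311725
Sleeping bag £53.86: sports equipment, under £200.00 → 0% → £0.00
Road atlas £15.74: printed books → 0% → £0.00
Camping tent (2-person) £177.72: sports equipment, under £200.00 → 0% → £0.00
Travel guide £23.64: printed books → 0% → £0.00
Camping tent (2-person) £219.42: sports equipment, £200.00 or more → 7% → £15.3594
Unrounded tax sum = £20.090125 → £20.09

£20.09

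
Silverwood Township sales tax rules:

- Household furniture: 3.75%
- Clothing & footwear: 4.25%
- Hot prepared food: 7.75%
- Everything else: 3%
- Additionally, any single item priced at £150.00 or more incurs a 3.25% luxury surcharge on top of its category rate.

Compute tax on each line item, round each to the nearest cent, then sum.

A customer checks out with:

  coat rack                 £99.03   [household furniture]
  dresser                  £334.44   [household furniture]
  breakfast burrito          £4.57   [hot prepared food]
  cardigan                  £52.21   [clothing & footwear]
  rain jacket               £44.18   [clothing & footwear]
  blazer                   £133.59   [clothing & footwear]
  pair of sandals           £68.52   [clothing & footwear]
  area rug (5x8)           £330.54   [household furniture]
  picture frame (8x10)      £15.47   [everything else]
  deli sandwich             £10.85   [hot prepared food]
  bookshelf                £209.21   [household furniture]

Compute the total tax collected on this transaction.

Coat rack £99.03: household furniture → 3.75% → £3.71
Dresser £334.44: household furniture → 3.75% + 3.25% surcharge = 7% → £23.41
Breakfast burrito £4.57: hot prepared food → 7.75% → £0.35
Cardigan £52.21: clothing & footwear → 4.25% → £2.22
Rain jacket £44.18: clothing & footwear → 4.25% → £1.88
Blazer £133.59: clothing & footwear → 4.25% → £5.68
Pair of sandals £68.52: clothing & footwear → 4.25% → £2.91
Area rug (5x8) £330.54: household furniture → 3.75% + 3.25% surcharge = 7% → £23.14
Picture frame (8x10) £15.47: everything else → 3% → £0.46
Deli sandwich £10.85: hot prepared food → 7.75% → £0.84
Bookshelf £209.21: household furniture → 3.75% + 3.25% surcharge = 7% → £14.64
Total tax = £3.71 + £23.41 + £0.35 + £2.22 + £1.88 + £5.68 + £2.91 + £23.14 + £0.46 + £0.84 + £14.64 = £79.24

£79.24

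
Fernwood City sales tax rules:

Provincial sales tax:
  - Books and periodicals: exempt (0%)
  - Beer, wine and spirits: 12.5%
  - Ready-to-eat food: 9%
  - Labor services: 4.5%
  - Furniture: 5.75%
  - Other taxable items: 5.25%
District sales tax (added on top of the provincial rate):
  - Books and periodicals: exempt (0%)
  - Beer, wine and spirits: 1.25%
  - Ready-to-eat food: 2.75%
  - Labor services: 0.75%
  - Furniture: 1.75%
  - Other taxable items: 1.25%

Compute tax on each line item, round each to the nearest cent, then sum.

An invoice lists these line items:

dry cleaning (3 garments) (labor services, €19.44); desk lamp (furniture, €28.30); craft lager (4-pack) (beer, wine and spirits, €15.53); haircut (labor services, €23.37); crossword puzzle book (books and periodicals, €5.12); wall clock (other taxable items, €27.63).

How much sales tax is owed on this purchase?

Dry cleaning (3 garments) €19.44: labor services → 4.5% + 0.75% district = 5.25% → €1.02
Desk lamp €28.30: furniture → 5.75% + 1.75% district = 7.5% → €2.12
Craft lager (4-pack) €15.53: beer, wine and spirits → 12.5% + 1.25% district = 13.75% → €2.14
Haircut €23.37: labor services → 4.5% + 0.75% district = 5.25% → €1.23
Crossword puzzle book €5.12: books and periodicals → 0% + 0% district = 0% → €0.00
Wall clock €27.63: other taxable items → 5.25% + 1.25% district = 6.5% → €1.80
Total tax = €1.02 + €2.12 + €2.14 + €1.23 + €1.80 = €8.31

€8.31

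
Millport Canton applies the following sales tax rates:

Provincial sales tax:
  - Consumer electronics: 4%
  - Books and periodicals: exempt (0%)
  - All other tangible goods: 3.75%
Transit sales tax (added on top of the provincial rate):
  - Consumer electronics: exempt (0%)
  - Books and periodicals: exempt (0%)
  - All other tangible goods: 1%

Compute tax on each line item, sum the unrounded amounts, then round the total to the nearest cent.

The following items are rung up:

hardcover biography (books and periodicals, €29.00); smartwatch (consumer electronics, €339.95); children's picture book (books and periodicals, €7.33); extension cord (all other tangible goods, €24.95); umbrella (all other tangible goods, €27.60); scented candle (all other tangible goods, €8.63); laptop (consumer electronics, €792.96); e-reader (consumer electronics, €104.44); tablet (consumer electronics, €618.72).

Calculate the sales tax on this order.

Hardcover biography €29.00: books and periodicals → 0% + 0% transit = 0% → €0.00
Smartwatch €339.95: consumer electronics → 4% + 0% transit = 4% → €13.598
Children's picture book €7.33: books and periodicals → 0% + 0% transit = 0% → €0.00
Extension cord €24.95: all other tangible goods → 3.75% + 1% transit = 4.75% → €1.185125
Umbrella €27.60: all other tangible goods → 3.75% + 1% transit = 4.75% → €1.311
Scented candle €8.63: all other tangible goods → 3.75% + 1% transit = 4.75% → €0.409925
Laptop €792.96: consumer electronics → 4% + 0% transit = 4% → €31.7184
E-reader €104.44: consumer electronics → 4% + 0% transit = 4% → €4.1776
Tablet €618.72: consumer electronics → 4% + 0% transit = 4% → €24.7488
Unrounded tax sum = €77.14885 → €77.15

€77.15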